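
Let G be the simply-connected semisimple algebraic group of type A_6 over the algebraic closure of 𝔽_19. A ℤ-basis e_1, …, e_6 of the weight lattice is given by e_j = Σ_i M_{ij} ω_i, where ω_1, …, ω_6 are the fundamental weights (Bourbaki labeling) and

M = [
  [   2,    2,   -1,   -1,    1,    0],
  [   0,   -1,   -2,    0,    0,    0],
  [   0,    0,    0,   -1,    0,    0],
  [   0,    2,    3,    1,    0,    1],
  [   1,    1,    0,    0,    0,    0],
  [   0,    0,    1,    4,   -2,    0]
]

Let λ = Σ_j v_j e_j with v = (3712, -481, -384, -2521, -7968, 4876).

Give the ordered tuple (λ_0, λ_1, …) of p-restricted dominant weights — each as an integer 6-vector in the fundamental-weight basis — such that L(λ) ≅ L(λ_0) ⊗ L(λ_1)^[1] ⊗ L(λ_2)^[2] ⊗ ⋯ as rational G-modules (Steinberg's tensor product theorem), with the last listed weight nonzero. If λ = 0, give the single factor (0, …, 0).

((12, 14, 13, 13, 1, 15), (16, 8, 18, 12, 18, 2), (3, 3, 6, 0, 8, 15))

In the fundamental-weight basis, λ has coordinates c = M·v (v = (3712, -481, -384, -2521, -7968, 4876)):
  c_1 = 2*3712 + 2*-481 + -1*-384 + -1*-2521 + 1*-7968 + 0*4876 = 1399
  c_2 = 0*3712 + -1*-481 + -2*-384 + 0*-2521 + 0*-7968 + 0*4876 = 1249
  c_3 = 0*3712 + 0*-481 + 0*-384 + -1*-2521 + 0*-7968 + 0*4876 = 2521
  c_4 = 0*3712 + 2*-481 + 3*-384 + 1*-2521 + 0*-7968 + 1*4876 = 241
  c_5 = 1*3712 + 1*-481 + 0*-384 + 0*-2521 + 0*-7968 + 0*4876 = 3231
  c_6 = 0*3712 + 0*-481 + 1*-384 + 4*-2521 + -2*-7968 + 0*4876 = 5468
Writing each c_i in base p = 19:
  c_1 = 1399 = 12·19^0 + 16·19^1 + 3·19^2
  c_2 = 1249 = 14·19^0 + 8·19^1 + 3·19^2
  c_3 = 2521 = 13·19^0 + 18·19^1 + 6·19^2
  c_4 = 241 = 13·19^0 + 12·19^1
  c_5 = 3231 = 1·19^0 + 18·19^1 + 8·19^2
  c_6 = 5468 = 15·19^0 + 2·19^1 + 15·19^2
p-restricted factor λ_0 = (12, 14, 13, 13, 1, 15)
p-restricted factor λ_1 = (16, 8, 18, 12, 18, 2)
p-restricted factor λ_2 = (3, 3, 6, 0, 8, 15)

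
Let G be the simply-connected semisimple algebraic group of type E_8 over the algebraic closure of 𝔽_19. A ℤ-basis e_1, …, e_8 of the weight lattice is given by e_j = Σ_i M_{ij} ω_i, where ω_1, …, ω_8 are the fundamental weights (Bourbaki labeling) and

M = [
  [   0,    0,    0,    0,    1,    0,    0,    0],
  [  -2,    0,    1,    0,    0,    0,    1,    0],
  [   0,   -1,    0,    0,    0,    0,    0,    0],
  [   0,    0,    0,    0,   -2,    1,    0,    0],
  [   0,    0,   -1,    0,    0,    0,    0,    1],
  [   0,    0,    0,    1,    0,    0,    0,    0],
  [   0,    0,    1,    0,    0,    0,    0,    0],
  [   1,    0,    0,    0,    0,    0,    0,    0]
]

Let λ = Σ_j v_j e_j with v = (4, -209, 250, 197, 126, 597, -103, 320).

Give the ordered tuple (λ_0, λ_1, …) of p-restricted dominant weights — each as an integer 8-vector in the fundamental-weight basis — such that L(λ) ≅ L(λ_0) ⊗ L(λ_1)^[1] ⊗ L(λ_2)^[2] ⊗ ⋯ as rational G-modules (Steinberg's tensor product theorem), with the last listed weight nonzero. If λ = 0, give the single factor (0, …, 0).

((12, 6, 0, 3, 13, 7, 3, 4), (6, 7, 11, 18, 3, 10, 13, 0))

Compute c_i = Σ_j M_{ij} v_j with v = (4, -209, 250, 197, 126, 597, -103, 320):
  c_1 = 0*4 + 0*-209 + 0*250 + 0*197 + 1*126 + 0*597 + 0*-103 + 0*320 = 126
  c_2 = -2*4 + 0*-209 + 1*250 + 0*197 + 0*126 + 0*597 + 1*-103 + 0*320 = 139
  c_3 = 0*4 + -1*-209 + 0*250 + 0*197 + 0*126 + 0*597 + 0*-103 + 0*320 = 209
  c_4 = 0*4 + 0*-209 + 0*250 + 0*197 + -2*126 + 1*597 + 0*-103 + 0*320 = 345
  c_5 = 0*4 + 0*-209 + -1*250 + 0*197 + 0*126 + 0*597 + 0*-103 + 1*320 = 70
  c_6 = 0*4 + 0*-209 + 0*250 + 1*197 + 0*126 + 0*597 + 0*-103 + 0*320 = 197
  c_7 = 0*4 + 0*-209 + 1*250 + 0*197 + 0*126 + 0*597 + 0*-103 + 0*320 = 250
  c_8 = 1*4 + 0*-209 + 0*250 + 0*197 + 0*126 + 0*597 + 0*-103 + 0*320 = 4
p = 19; digits c_i = Σ_j d_{ij}·19^j, 0 ≤ d_{ij} < 19:
  c_1 = 126 = 12·19^0 + 6·19^1
  c_2 = 139 = 6·19^0 + 7·19^1
  c_3 = 209 = 0·19^0 + 11·19^1
  c_4 = 345 = 3·19^0 + 18·19^1
  c_5 = 70 = 13·19^0 + 3·19^1
  c_6 = 197 = 7·19^0 + 10·19^1
  c_7 = 250 = 3·19^0 + 13·19^1
  c_8 = 4 = 4·19^0
λ_0 = (12, 6, 0, 3, 13, 7, 3, 4)
λ_1 = (6, 7, 11, 18, 3, 10, 13, 0)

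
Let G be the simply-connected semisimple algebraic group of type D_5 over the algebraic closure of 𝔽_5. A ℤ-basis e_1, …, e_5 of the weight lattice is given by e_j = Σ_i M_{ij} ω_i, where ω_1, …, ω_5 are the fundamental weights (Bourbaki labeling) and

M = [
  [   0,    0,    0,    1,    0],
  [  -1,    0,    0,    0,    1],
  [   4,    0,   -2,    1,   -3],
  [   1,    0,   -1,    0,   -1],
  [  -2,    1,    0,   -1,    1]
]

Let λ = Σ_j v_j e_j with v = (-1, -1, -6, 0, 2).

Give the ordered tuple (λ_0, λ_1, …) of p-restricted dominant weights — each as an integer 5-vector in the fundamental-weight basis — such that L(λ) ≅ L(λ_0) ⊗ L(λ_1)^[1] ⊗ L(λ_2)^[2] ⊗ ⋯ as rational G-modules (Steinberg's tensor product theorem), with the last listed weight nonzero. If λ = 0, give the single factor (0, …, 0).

In the fundamental-weight basis, λ has coordinates c = M·v (v = (-1, -1, -6, 0, 2)):
  c_1 = 0*-1 + 0*-1 + 0*-6 + 1*0 + 0*2 = 0
  c_2 = -1*-1 + 0*-1 + 0*-6 + 0*0 + 1*2 = 3
  c_3 = 4*-1 + 0*-1 + -2*-6 + 1*0 + -3*2 = 2
  c_4 = 1*-1 + 0*-1 + -1*-6 + 0*0 + -1*2 = 3
  c_5 = -2*-1 + 1*-1 + 0*-6 + -1*0 + 1*2 = 3
p = 5; digits c_i = Σ_j d_{ij}·5^j, 0 ≤ d_{ij} < 5:
  c_1 = 0
  c_2 = 3 = 3·5^0
  c_3 = 2 = 2·5^0
  c_4 = 3 = 3·5^0
  c_5 = 3 = 3·5^0
p-restricted factor λ_0 = (0, 3, 2, 3, 3)

((0, 3, 2, 3, 3),)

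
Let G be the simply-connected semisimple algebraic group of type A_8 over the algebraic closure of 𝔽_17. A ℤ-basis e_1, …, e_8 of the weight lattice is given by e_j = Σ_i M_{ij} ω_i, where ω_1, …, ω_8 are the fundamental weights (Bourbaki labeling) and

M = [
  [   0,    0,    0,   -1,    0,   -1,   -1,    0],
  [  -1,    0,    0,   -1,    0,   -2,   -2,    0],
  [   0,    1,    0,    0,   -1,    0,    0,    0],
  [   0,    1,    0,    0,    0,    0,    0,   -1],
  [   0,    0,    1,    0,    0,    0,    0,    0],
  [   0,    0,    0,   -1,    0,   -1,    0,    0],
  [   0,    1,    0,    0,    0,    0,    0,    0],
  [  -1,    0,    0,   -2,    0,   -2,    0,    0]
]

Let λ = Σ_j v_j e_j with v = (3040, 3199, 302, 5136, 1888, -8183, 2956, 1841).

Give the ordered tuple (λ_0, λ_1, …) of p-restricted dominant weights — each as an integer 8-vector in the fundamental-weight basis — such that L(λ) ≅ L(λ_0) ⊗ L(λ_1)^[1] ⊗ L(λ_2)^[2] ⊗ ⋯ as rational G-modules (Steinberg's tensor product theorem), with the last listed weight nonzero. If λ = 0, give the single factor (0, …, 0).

((6, 0, 2, 15, 13, 4, 3, 11), (5, 15, 9, 11, 0, 9, 1, 9), (0, 7, 4, 4, 1, 10, 11, 10))

Change of basis e → ω: c = M·v where v = (3040, 3199, 302, 5136, 1888, -8183, 2956, 1841):
  c_1 = (0)·(3040) + (0)·(3199) + (0)·(302) + (-1)·(5136) + (0)·(1888) + (-1)·(-8183) + (-1)·(2956) + (0)·(1841) = 91
  c_2 = (-1)·(3040) + (0)·(3199) + (0)·(302) + (-1)·(5136) + (0)·(1888) + (-2)·(-8183) + (-2)·(2956) + (0)·(1841) = 2278
  c_3 = (0)·(3040) + (1)·(3199) + (0)·(302) + (0)·(5136) + (-1)·(1888) + (0)·(-8183) + (0)·(2956) + (0)·(1841) = 1311
  c_4 = (0)·(3040) + (1)·(3199) + (0)·(302) + (0)·(5136) + (0)·(1888) + (0)·(-8183) + (0)·(2956) + (-1)·(1841) = 1358
  c_5 = (0)·(3040) + (0)·(3199) + (1)·(302) + (0)·(5136) + (0)·(1888) + (0)·(-8183) + (0)·(2956) + (0)·(1841) = 302
  c_6 = (0)·(3040) + (0)·(3199) + (0)·(302) + (-1)·(5136) + (0)·(1888) + (-1)·(-8183) + (0)·(2956) + (0)·(1841) = 3047
  c_7 = (0)·(3040) + (1)·(3199) + (0)·(302) + (0)·(5136) + (0)·(1888) + (0)·(-8183) + (0)·(2956) + (0)·(1841) = 3199
  c_8 = (-1)·(3040) + (0)·(3199) + (0)·(302) + (-2)·(5136) + (0)·(1888) + (-2)·(-8183) + (0)·(2956) + (0)·(1841) = 3054
p = 17; digits c_i = Σ_j d_{ij}·17^j, 0 ≤ d_{ij} < 17:
  c_1 = 91 = 6·17^0 + 5·17^1
  c_2 = 2278 = 0·17^0 + 15·17^1 + 7·17^2
  c_3 = 1311 = 2·17^0 + 9·17^1 + 4·17^2
  c_4 = 1358 = 15·17^0 + 11·17^1 + 4·17^2
  c_5 = 302 = 13·17^0 + 0·17^1 + 1·17^2
  c_6 = 3047 = 4·17^0 + 9·17^1 + 10·17^2
  c_7 = 3199 = 3·17^0 + 1·17^1 + 11·17^2
  c_8 = 3054 = 11·17^0 + 9·17^1 + 10·17^2
λ_0 = (6, 0, 2, 15, 13, 4, 3, 11)
λ_1 = (5, 15, 9, 11, 0, 9, 1, 9)
λ_2 = (0, 7, 4, 4, 1, 10, 11, 10)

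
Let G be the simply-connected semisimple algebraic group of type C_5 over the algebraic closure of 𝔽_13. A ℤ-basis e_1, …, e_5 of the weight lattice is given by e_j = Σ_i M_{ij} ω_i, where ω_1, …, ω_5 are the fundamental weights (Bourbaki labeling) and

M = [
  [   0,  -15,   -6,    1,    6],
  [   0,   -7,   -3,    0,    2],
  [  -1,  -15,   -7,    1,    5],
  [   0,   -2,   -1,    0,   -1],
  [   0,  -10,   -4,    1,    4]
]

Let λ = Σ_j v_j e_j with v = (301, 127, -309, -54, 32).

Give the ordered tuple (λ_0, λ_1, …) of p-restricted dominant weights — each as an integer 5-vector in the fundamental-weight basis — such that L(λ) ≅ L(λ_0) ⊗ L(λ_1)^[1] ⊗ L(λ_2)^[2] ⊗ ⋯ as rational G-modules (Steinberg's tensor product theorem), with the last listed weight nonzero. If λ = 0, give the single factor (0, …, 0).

((9, 11, 11, 10, 1), (6, 7, 4, 1, 3))

Converting to the ω-basis (c_i = row i of M dotted with v = (301, 127, -309, -54, 32)):
  c_1 = 0*301 + -15*127 + -6*-309 + 1*-54 + 6*32 = 87
  c_2 = 0*301 + -7*127 + -3*-309 + 0*-54 + 2*32 = 102
  c_3 = -1*301 + -15*127 + -7*-309 + 1*-54 + 5*32 = 63
  c_4 = 0*301 + -2*127 + -1*-309 + 0*-54 + -1*32 = 23
  c_5 = 0*301 + -10*127 + -4*-309 + 1*-54 + 4*32 = 40
Expand coordinatewise in base 13:
  c_1 = 87 = 9·13^0 + 6·13^1
  c_2 = 102 = 11·13^0 + 7·13^1
  c_3 = 63 = 11·13^0 + 4·13^1
  c_4 = 23 = 10·13^0 + 1·13^1
  c_5 = 40 = 1·13^0 + 3·13^1
p-restricted factor λ_0 = (9, 11, 11, 10, 1)
p-restricted factor λ_1 = (6, 7, 4, 1, 3)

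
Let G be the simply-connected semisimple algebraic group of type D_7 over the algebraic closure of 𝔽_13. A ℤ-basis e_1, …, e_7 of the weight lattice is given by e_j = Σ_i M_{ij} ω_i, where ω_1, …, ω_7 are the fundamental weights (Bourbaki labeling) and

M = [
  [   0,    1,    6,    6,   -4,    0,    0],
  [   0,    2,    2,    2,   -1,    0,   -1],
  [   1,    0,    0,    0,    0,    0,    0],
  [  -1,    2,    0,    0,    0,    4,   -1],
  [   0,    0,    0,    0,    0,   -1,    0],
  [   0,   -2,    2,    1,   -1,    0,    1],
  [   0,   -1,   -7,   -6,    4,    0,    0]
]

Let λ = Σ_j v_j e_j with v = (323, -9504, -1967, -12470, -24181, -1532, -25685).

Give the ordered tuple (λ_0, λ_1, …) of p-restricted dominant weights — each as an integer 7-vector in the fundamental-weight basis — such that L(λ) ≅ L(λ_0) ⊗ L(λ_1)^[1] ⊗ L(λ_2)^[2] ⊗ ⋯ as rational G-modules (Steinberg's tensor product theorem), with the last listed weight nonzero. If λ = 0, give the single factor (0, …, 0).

((0, 8, 11, 5, 11, 8, 4), (7, 9, 11, 4, 0, 6, 1), (3, 11, 1, 1, 9, 6, 8))

Converting to the ω-basis (c_i = row i of M dotted with v = (323, -9504, -1967, -12470, -24181, -1532, -25685)):
  c_1 = 0·323 + (1)·(-9504) + (6)·(-1967) + (6)·(-12470) + (-4)·(-24181) + (0)·(-1532) + (0)·(-25685) = 598
  c_2 = 0·323 + (2)·(-9504) + (2)·(-1967) + (2)·(-12470) + (-1)·(-24181) + (0)·(-1532) + (-1)·(-25685) = 1984
  c_3 = 1·323 + (0)·(-9504) + (0)·(-1967) + (0)·(-12470) + (0)·(-24181) + (0)·(-1532) + (0)·(-25685) = 323
  c_4 = (-1)·(323) + (2)·(-9504) + (0)·(-1967) + (0)·(-12470) + (0)·(-24181) + (4)·(-1532) + (-1)·(-25685) = 226
  c_5 = 0·323 + (0)·(-9504) + (0)·(-1967) + (0)·(-12470) + (0)·(-24181) + (-1)·(-1532) + (0)·(-25685) = 1532
  c_6 = 0·323 + (-2)·(-9504) + (2)·(-1967) + (1)·(-12470) + (-1)·(-24181) + (0)·(-1532) + (1)·(-25685) = 1100
  c_7 = 0·323 + (-1)·(-9504) + (-7)·(-1967) + (-6)·(-12470) + (4)·(-24181) + (0)·(-1532) + (0)·(-25685) = 1369
Base-13 expansion of each c_i:
  c_1 = 598 = 0·13^0 + 7·13^1 + 3·13^2
  c_2 = 1984 = 8·13^0 + 9·13^1 + 11·13^2
  c_3 = 323 = 11·13^0 + 11·13^1 + 1·13^2
  c_4 = 226 = 5·13^0 + 4·13^1 + 1·13^2
  c_5 = 1532 = 11·13^0 + 0·13^1 + 9·13^2
  c_6 = 1100 = 8·13^0 + 6·13^1 + 6·13^2
  c_7 = 1369 = 4·13^0 + 1·13^1 + 8·13^2
Factor λ_0 = (0, 8, 11, 5, 11, 8, 4)
Factor λ_1 = (7, 9, 11, 4, 0, 6, 1)
Factor λ_2 = (3, 11, 1, 1, 9, 6, 8)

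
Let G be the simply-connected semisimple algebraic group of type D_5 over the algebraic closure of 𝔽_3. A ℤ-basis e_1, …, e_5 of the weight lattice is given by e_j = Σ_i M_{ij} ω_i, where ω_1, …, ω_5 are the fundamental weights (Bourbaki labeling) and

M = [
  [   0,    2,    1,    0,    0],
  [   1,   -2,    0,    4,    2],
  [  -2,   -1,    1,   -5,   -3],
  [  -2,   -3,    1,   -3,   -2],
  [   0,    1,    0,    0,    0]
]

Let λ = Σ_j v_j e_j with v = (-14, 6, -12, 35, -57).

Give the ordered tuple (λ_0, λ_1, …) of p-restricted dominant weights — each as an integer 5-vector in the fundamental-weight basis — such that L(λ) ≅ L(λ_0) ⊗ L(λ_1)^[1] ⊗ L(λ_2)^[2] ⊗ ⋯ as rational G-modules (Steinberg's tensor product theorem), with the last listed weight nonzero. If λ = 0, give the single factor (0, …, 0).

Converting to the ω-basis (c_i = row i of M dotted with v = (-14, 6, -12, 35, -57)):
  c_1 = (0)·(-14) + (2)·(6) + (1)·(-12) + (0)·(35) + (0)·(-57) = 0
  c_2 = (1)·(-14) + (-2)·(6) + (0)·(-12) + (4)·(35) + (2)·(-57) = 0
  c_3 = (-2)·(-14) + (-1)·(6) + (1)·(-12) + (-5)·(35) + (-3)·(-57) = 6
  c_4 = (-2)·(-14) + (-3)·(6) + (1)·(-12) + (-3)·(35) + (-2)·(-57) = 7
  c_5 = (0)·(-14) + (1)·(6) + (0)·(-12) + (0)·(35) + (0)·(-57) = 6
Base-3 expansion of each c_i:
  c_1 = 0
  c_2 = 0
  c_3 = 6 = 0·3^0 + 2·3^1
  c_4 = 7 = 1·3^0 + 2·3^1
  c_5 = 6 = 0·3^0 + 2·3^1
Factor λ_0 = (0, 0, 0, 1, 0)
Factor λ_1 = (0, 0, 2, 2, 2)

((0, 0, 0, 1, 0), (0, 0, 2, 2, 2))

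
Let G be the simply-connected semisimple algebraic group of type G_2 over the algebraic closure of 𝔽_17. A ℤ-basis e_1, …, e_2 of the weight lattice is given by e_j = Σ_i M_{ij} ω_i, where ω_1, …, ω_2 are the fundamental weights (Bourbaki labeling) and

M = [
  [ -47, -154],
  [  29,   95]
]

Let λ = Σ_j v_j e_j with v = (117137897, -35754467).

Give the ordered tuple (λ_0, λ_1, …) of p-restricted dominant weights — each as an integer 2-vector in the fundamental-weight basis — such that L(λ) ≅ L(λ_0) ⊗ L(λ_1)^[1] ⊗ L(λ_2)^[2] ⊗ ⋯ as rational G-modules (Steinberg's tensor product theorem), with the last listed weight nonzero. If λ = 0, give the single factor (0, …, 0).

Change of basis e → ω: c = M·v where v = (117137897, -35754467):
  c_1 = (-47)·(117137897) + (-154)·(-35754467) = 706759
  c_2 = (29)·(117137897) + (95)·(-35754467) = 324648
Expand coordinatewise in base 17:
  c_1 = 706759 = 1·17^0 + 9·17^1 + 14·17^2 + 7·17^3 + 8·17^4
  c_2 = 324648 = 16·17^0 + 5·17^1 + 1·17^2 + 15·17^3 + 3·17^4
p-restricted factor λ_0 = (1, 16)
p-restricted factor λ_1 = (9, 5)
p-restricted factor λ_2 = (14, 1)
p-restricted factor λ_3 = (7, 15)
p-restricted factor λ_4 = (8, 3)

((1, 16), (9, 5), (14, 1), (7, 15), (8, 3))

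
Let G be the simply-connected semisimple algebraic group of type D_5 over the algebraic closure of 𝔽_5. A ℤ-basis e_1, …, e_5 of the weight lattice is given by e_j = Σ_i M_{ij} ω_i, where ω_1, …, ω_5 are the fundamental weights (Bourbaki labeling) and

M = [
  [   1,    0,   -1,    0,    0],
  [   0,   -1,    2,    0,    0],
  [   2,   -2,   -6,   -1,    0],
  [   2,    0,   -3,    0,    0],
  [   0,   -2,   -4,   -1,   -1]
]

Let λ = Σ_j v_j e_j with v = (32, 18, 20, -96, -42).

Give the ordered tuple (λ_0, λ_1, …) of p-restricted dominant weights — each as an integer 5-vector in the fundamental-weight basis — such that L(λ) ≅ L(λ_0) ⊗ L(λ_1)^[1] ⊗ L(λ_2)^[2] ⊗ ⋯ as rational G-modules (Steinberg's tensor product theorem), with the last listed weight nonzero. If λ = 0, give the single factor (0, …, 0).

((2, 2, 4, 4, 2), (2, 4, 0, 0, 4))

ω-coordinates c = M·v, v = (32, 18, 20, -96, -42):
  c_1 = 1*32 + 0*18 + -1*20 + 0*-96 + 0*-42 = 12
  c_2 = 0*32 + -1*18 + 2*20 + 0*-96 + 0*-42 = 22
  c_3 = 2*32 + -2*18 + -6*20 + -1*-96 + 0*-42 = 4
  c_4 = 2*32 + 0*18 + -3*20 + 0*-96 + 0*-42 = 4
  c_5 = 0*32 + -2*18 + -4*20 + -1*-96 + -1*-42 = 22
p = 5; digits c_i = Σ_j d_{ij}·5^j, 0 ≤ d_{ij} < 5:
  c_1 = 12 = 2·5^0 + 2·5^1
  c_2 = 22 = 2·5^0 + 4·5^1
  c_3 = 4 = 4·5^0
  c_4 = 4 = 4·5^0
  c_5 = 22 = 2·5^0 + 4·5^1
λ_0 = (2, 2, 4, 4, 2)
λ_1 = (2, 4, 0, 0, 4)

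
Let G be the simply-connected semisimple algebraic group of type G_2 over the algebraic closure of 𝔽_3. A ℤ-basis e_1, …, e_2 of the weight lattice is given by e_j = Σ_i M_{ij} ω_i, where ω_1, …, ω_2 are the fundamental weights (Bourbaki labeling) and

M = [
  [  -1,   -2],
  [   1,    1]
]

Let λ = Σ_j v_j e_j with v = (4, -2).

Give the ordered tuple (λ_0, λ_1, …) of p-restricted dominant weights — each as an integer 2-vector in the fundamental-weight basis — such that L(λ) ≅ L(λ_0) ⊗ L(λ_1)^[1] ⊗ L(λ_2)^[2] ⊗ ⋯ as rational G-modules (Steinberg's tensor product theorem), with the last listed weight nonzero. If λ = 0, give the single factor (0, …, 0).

Change of basis e → ω: c = M·v where v = (4, -2):
  c_1 = (-1)·(4) + (-2)·(-2) = 0
  c_2 = (1)·(4) + (1)·(-2) = 2
Base-3 expansion of each c_i:
  c_1 = 0
  c_2 = 2 = 2·3^0
p-restricted factor λ_0 = (0, 2)

((0, 2),)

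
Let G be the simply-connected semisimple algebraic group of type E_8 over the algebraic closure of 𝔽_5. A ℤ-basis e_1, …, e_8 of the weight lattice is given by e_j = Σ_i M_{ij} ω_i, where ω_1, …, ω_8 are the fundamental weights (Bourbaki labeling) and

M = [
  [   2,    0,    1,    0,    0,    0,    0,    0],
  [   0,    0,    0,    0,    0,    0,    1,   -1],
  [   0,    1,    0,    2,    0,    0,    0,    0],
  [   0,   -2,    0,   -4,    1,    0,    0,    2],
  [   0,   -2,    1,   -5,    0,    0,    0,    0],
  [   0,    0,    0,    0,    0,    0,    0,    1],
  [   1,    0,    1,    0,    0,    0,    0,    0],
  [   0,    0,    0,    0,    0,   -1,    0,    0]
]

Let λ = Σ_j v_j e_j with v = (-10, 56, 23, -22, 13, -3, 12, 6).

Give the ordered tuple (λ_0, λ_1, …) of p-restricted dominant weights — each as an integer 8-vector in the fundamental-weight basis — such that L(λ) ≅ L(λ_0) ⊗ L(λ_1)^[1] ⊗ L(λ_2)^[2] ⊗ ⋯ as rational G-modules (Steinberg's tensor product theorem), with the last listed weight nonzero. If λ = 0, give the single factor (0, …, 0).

Change of basis e → ω: c = M·v where v = (-10, 56, 23, -22, 13, -3, 12, 6):
  c_1 = (2)·(-10) + (0)·(56) + (1)·(23) + (0)·(-22) + (0)·(13) + (0)·(-3) + (0)·(12) + (0)·(6) = 3
  c_2 = (0)·(-10) + (0)·(56) + (0)·(23) + (0)·(-22) + (0)·(13) + (0)·(-3) + (1)·(12) + (-1)·(6) = 6
  c_3 = (0)·(-10) + (1)·(56) + (0)·(23) + (2)·(-22) + (0)·(13) + (0)·(-3) + (0)·(12) + (0)·(6) = 12
  c_4 = (0)·(-10) + (-2)·(56) + (0)·(23) + (-4)·(-22) + (1)·(13) + (0)·(-3) + (0)·(12) + (2)·(6) = 1
  c_5 = (0)·(-10) + (-2)·(56) + (1)·(23) + (-5)·(-22) + (0)·(13) + (0)·(-3) + (0)·(12) + (0)·(6) = 21
  c_6 = (0)·(-10) + (0)·(56) + (0)·(23) + (0)·(-22) + (0)·(13) + (0)·(-3) + (0)·(12) + (1)·(6) = 6
  c_7 = (1)·(-10) + (0)·(56) + (1)·(23) + (0)·(-22) + (0)·(13) + (0)·(-3) + (0)·(12) + (0)·(6) = 13
  c_8 = (0)·(-10) + (0)·(56) + (0)·(23) + (0)·(-22) + (0)·(13) + (-1)·(-3) + (0)·(12) + (0)·(6) = 3
Writing each c_i in base p = 5:
  c_1 = 3 = 3·5^0
  c_2 = 6 = 1·5^0 + 1·5^1
  c_3 = 12 = 2·5^0 + 2·5^1
  c_4 = 1 = 1·5^0
  c_5 = 21 = 1·5^0 + 4·5^1
  c_6 = 6 = 1·5^0 + 1·5^1
  c_7 = 13 = 3·5^0 + 2·5^1
  c_8 = 3 = 3·5^0
p-restricted factor λ_0 = (3, 1, 2, 1, 1, 1, 3, 3)
p-restricted factor λ_1 = (0, 1, 2, 0, 4, 1, 2, 0)

((3, 1, 2, 1, 1, 1, 3, 3), (0, 1, 2, 0, 4, 1, 2, 0))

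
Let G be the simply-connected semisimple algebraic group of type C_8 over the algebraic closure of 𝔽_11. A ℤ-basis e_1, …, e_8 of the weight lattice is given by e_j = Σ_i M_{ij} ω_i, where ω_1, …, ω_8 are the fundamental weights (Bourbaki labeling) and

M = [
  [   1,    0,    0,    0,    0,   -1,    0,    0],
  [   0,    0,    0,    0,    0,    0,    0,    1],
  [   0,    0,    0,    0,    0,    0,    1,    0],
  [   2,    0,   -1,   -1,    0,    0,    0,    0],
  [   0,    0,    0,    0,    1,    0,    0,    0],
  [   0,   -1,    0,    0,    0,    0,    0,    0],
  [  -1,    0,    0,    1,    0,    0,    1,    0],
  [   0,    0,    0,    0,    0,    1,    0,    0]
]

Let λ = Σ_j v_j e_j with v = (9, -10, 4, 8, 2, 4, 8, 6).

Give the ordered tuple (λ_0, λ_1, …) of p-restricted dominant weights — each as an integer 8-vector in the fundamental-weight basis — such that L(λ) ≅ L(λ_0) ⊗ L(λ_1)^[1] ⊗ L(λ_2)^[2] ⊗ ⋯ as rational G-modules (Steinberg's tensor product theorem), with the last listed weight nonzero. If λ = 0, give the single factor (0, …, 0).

((5, 6, 8, 6, 2, 10, 7, 4),)

ω-coordinates c = M·v, v = (9, -10, 4, 8, 2, 4, 8, 6):
  c_1 = 1·9 + (0)·(-10) + 0·4 + 0·8 + 0·2 + (-1)·(4) + 0·8 + 0·6 = 5
  c_2 = 0·9 + (0)·(-10) + 0·4 + 0·8 + 0·2 + 0·4 + 0·8 + 1·6 = 6
  c_3 = 0·9 + (0)·(-10) + 0·4 + 0·8 + 0·2 + 0·4 + 1·8 + 0·6 = 8
  c_4 = 2·9 + (0)·(-10) + (-1)·(4) + (-1)·(8) + 0·2 + 0·4 + 0·8 + 0·6 = 6
  c_5 = 0·9 + (0)·(-10) + 0·4 + 0·8 + 1·2 + 0·4 + 0·8 + 0·6 = 2
  c_6 = 0·9 + (-1)·(-10) + 0·4 + 0·8 + 0·2 + 0·4 + 0·8 + 0·6 = 10
  c_7 = (-1)·(9) + (0)·(-10) + 0·4 + 1·8 + 0·2 + 0·4 + 1·8 + 0·6 = 7
  c_8 = 0·9 + (0)·(-10) + 0·4 + 0·8 + 0·2 + 1·4 + 0·8 + 0·6 = 4
Writing each c_i in base p = 11:
  c_1 = 5 = 5·11^0
  c_2 = 6 = 6·11^0
  c_3 = 8 = 8·11^0
  c_4 = 6 = 6·11^0
  c_5 = 2 = 2·11^0
  c_6 = 10 = 10·11^0
  c_7 = 7 = 7·11^0
  c_8 = 4 = 4·11^0
p-restricted factor λ_0 = (5, 6, 8, 6, 2, 10, 7, 4)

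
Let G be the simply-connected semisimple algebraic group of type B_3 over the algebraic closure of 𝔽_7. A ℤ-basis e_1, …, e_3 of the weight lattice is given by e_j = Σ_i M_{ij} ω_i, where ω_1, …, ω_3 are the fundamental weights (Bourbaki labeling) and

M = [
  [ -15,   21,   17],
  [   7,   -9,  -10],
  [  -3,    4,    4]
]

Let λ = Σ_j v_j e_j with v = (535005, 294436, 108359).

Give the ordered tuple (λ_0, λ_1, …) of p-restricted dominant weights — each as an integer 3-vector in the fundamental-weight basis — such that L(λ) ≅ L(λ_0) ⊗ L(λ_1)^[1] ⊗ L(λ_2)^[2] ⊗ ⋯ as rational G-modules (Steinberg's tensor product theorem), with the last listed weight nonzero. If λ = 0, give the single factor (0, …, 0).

Converting to the ω-basis (c_i = row i of M dotted with v = (535005, 294436, 108359)):
  c_1 = (-15)·(535005) + (21)·(294436) + (17)·(108359) = 184
  c_2 = (7)·(535005) + (-9)·(294436) + (-10)·(108359) = 11521
  c_3 = (-3)·(535005) + (4)·(294436) + (4)·(108359) = 6165
Writing each c_i in base p = 7:
  c_1 = 184 = 2·7^0 + 5·7^1 + 3·7^2
  c_2 = 11521 = 6·7^0 + 0·7^1 + 4·7^2 + 5·7^3 + 4·7^4
  c_3 = 6165 = 5·7^0 + 5·7^1 + 6·7^2 + 3·7^3 + 2·7^4
λ_0 = (2, 6, 5)
λ_1 = (5, 0, 5)
λ_2 = (3, 4, 6)
λ_3 = (0, 5, 3)
λ_4 = (0, 4, 2)

((2, 6, 5), (5, 0, 5), (3, 4, 6), (0, 5, 3), (0, 4, 2))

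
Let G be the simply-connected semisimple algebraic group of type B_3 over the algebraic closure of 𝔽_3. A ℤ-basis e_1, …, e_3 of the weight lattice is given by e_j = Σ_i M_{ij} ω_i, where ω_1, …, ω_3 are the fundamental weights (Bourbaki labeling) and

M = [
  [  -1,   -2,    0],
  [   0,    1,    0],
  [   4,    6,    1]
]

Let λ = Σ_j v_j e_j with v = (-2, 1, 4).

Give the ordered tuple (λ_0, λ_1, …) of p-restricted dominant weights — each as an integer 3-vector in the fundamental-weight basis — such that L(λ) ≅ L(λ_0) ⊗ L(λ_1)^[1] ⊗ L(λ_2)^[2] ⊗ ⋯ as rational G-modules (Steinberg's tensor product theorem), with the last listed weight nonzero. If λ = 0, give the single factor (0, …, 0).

Compute c_i = Σ_j M_{ij} v_j with v = (-2, 1, 4):
  c_1 = (-1)·(-2) + (-2)·(1) + 0·4 = 0
  c_2 = (0)·(-2) + 1·1 + 0·4 = 1
  c_3 = (4)·(-2) + 6·1 + 1·4 = 2
p = 3; digits c_i = Σ_j d_{ij}·3^j, 0 ≤ d_{ij} < 3:
  c_1 = 0
  c_2 = 1 = 1·3^0
  c_3 = 2 = 2·3^0
p-restricted factor λ_0 = (0, 1, 2)

((0, 1, 2),)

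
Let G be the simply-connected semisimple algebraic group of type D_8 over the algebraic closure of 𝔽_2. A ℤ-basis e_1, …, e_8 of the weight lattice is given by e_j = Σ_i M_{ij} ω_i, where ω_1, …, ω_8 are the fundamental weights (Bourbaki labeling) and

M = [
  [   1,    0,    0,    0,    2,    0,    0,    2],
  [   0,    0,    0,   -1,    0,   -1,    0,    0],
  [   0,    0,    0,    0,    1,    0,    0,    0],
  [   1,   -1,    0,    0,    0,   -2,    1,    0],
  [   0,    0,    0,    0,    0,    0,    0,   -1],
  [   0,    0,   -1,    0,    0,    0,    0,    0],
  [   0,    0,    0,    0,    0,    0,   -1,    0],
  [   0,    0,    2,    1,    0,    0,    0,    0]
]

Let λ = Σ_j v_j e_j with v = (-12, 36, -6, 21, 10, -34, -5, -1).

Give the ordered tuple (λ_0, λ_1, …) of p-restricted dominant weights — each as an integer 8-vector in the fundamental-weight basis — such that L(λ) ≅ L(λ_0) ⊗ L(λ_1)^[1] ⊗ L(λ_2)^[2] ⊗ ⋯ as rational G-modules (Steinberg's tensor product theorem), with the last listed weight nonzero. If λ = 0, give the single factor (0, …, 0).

ω-coordinates c = M·v, v = (-12, 36, -6, 21, 10, -34, -5, -1):
  c_1 = (1)·(-12) + (0)·(36) + (0)·(-6) + (0)·(21) + (2)·(10) + (0)·(-34) + (0)·(-5) + (2)·(-1) = 6
  c_2 = (0)·(-12) + (0)·(36) + (0)·(-6) + (-1)·(21) + (0)·(10) + (-1)·(-34) + (0)·(-5) + (0)·(-1) = 13
  c_3 = (0)·(-12) + (0)·(36) + (0)·(-6) + (0)·(21) + (1)·(10) + (0)·(-34) + (0)·(-5) + (0)·(-1) = 10
  c_4 = (1)·(-12) + (-1)·(36) + (0)·(-6) + (0)·(21) + (0)·(10) + (-2)·(-34) + (1)·(-5) + (0)·(-1) = 15
  c_5 = (0)·(-12) + (0)·(36) + (0)·(-6) + (0)·(21) + (0)·(10) + (0)·(-34) + (0)·(-5) + (-1)·(-1) = 1
  c_6 = (0)·(-12) + (0)·(36) + (-1)·(-6) + (0)·(21) + (0)·(10) + (0)·(-34) + (0)·(-5) + (0)·(-1) = 6
  c_7 = (0)·(-12) + (0)·(36) + (0)·(-6) + (0)·(21) + (0)·(10) + (0)·(-34) + (-1)·(-5) + (0)·(-1) = 5
  c_8 = (0)·(-12) + (0)·(36) + (2)·(-6) + (1)·(21) + (0)·(10) + (0)·(-34) + (0)·(-5) + (0)·(-1) = 9
Expand coordinatewise in base 2:
  c_1 = 6 = 0·2^0 + 1·2^1 + 1·2^2
  c_2 = 13 = 1·2^0 + 0·2^1 + 1·2^2 + 1·2^3
  c_3 = 10 = 0·2^0 + 1·2^1 + 0·2^2 + 1·2^3
  c_4 = 15 = 1·2^0 + 1·2^1 + 1·2^2 + 1·2^3
  c_5 = 1 = 1·2^0
  c_6 = 6 = 0·2^0 + 1·2^1 + 1·2^2
  c_7 = 5 = 1·2^0 + 0·2^1 + 1·2^2
  c_8 = 9 = 1·2^0 + 0·2^1 + 0·2^2 + 1·2^3
p-restricted factor λ_0 = (0, 1, 0, 1, 1, 0, 1, 1)
p-restricted factor λ_1 = (1, 0, 1, 1, 0, 1, 0, 0)
p-restricted factor λ_2 = (1, 1, 0, 1, 0, 1, 1, 0)
p-restricted factor λ_3 = (0, 1, 1, 1, 0, 0, 0, 1)

((0, 1, 0, 1, 1, 0, 1, 1), (1, 0, 1, 1, 0, 1, 0, 0), (1, 1, 0, 1, 0, 1, 1, 0), (0, 1, 1, 1, 0, 0, 0, 1))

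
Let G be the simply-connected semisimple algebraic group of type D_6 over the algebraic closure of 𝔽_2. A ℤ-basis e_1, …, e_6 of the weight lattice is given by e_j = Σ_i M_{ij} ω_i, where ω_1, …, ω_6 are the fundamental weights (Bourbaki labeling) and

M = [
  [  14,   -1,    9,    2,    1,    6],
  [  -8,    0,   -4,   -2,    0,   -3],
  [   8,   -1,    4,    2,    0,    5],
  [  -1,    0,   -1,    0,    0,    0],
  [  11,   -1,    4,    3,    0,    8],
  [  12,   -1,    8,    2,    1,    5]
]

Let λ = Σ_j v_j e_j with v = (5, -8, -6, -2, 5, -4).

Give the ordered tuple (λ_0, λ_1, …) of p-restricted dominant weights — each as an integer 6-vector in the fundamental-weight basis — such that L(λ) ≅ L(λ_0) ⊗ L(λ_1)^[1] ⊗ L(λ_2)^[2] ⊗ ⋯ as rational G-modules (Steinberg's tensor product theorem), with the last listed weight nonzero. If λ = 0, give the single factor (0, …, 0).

ω-coordinates c = M·v, v = (5, -8, -6, -2, 5, -4):
  c_1 = (14)·(5) + (-1)·(-8) + (9)·(-6) + (2)·(-2) + (1)·(5) + (6)·(-4) = 1
  c_2 = (-8)·(5) + (0)·(-8) + (-4)·(-6) + (-2)·(-2) + (0)·(5) + (-3)·(-4) = 0
  c_3 = (8)·(5) + (-1)·(-8) + (4)·(-6) + (2)·(-2) + (0)·(5) + (5)·(-4) = 0
  c_4 = (-1)·(5) + (0)·(-8) + (-1)·(-6) + (0)·(-2) + (0)·(5) + (0)·(-4) = 1
  c_5 = (11)·(5) + (-1)·(-8) + (4)·(-6) + (3)·(-2) + (0)·(5) + (8)·(-4) = 1
  c_6 = (12)·(5) + (-1)·(-8) + (8)·(-6) + (2)·(-2) + (1)·(5) + (5)·(-4) = 1
Base-2 expansion of each c_i:
  c_1 = 1 = 1·2^0
  c_2 = 0
  c_3 = 0
  c_4 = 1 = 1·2^0
  c_5 = 1 = 1·2^0
  c_6 = 1 = 1·2^0
Factor λ_0 = (1, 0, 0, 1, 1, 1)

((1, 0, 0, 1, 1, 1),)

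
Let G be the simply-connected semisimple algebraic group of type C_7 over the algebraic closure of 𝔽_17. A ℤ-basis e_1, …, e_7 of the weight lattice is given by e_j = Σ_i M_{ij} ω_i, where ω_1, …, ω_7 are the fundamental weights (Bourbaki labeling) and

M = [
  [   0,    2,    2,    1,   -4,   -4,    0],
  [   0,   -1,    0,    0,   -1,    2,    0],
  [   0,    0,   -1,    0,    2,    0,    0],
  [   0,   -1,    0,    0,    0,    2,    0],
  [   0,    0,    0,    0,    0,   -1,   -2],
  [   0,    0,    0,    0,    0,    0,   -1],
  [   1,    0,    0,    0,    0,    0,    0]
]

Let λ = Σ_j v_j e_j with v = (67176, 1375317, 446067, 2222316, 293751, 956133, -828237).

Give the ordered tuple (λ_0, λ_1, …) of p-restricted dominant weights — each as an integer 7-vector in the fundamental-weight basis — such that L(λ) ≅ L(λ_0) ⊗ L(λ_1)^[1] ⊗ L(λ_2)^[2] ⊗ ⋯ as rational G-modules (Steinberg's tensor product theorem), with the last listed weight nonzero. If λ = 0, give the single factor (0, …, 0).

((10, 13, 12, 4, 9, 14, 9), (16, 8, 6, 16, 5, 14, 7), (2, 8, 13, 4, 9, 9, 11), (6, 15, 11, 7, 6, 15, 13), (10, 2, 1, 6, 8, 9, 0))

ω-coordinates c = M·v, v = (67176, 1375317, 446067, 2222316, 293751, 956133, -828237):
  c_1 = 0*67176 + 2*1375317 + 2*446067 + 1*2222316 + -4*293751 + -4*956133 + 0*-828237 = 865548
  c_2 = 0*67176 + -1*1375317 + 0*446067 + 0*2222316 + -1*293751 + 2*956133 + 0*-828237 = 243198
  c_3 = 0*67176 + 0*1375317 + -1*446067 + 0*2222316 + 2*293751 + 0*956133 + 0*-828237 = 141435
  c_4 = 0*67176 + -1*1375317 + 0*446067 + 0*2222316 + 0*293751 + 2*956133 + 0*-828237 = 536949
  c_5 = 0*67176 + 0*1375317 + 0*446067 + 0*2222316 + 0*293751 + -1*956133 + -2*-828237 = 700341
  c_6 = 0*67176 + 0*1375317 + 0*446067 + 0*2222316 + 0*293751 + 0*956133 + -1*-828237 = 828237
  c_7 = 1*67176 + 0*1375317 + 0*446067 + 0*2222316 + 0*293751 + 0*956133 + 0*-828237 = 67176
p = 17; digits c_i = Σ_j d_{ij}·17^j, 0 ≤ d_{ij} < 17:
  c_1 = 865548 = 10·17^0 + 16·17^1 + 2·17^2 + 6·17^3 + 10·17^4
  c_2 = 243198 = 13·17^0 + 8·17^1 + 8·17^2 + 15·17^3 + 2·17^4
  c_3 = 141435 = 12·17^0 + 6·17^1 + 13·17^2 + 11·17^3 + 1·17^4
  c_4 = 536949 = 4·17^0 + 16·17^1 + 4·17^2 + 7·17^3 + 6·17^4
  c_5 = 700341 = 9·17^0 + 5·17^1 + 9·17^2 + 6·17^3 + 8·17^4
  c_6 = 828237 = 14·17^0 + 14·17^1 + 9·17^2 + 15·17^3 + 9·17^4
  c_7 = 67176 = 9·17^0 + 7·17^1 + 11·17^2 + 13·17^3
Factor λ_0 = (10, 13, 12, 4, 9, 14, 9)
Factor λ_1 = (16, 8, 6, 16, 5, 14, 7)
Factor λ_2 = (2, 8, 13, 4, 9, 9, 11)
Factor λ_3 = (6, 15, 11, 7, 6, 15, 13)
Factor λ_4 = (10, 2, 1, 6, 8, 9, 0)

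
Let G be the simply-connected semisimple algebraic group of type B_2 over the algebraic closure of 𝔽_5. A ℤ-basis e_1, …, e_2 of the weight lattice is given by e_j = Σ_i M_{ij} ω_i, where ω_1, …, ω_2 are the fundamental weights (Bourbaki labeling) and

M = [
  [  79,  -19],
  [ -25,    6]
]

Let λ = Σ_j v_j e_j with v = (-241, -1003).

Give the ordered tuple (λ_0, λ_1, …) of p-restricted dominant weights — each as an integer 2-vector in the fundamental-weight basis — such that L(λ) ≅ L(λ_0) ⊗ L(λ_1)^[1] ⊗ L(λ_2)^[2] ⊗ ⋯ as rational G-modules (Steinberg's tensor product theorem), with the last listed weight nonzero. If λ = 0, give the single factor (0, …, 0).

Compute c_i = Σ_j M_{ij} v_j with v = (-241, -1003):
  c_1 = (79)·(-241) + (-19)·(-1003) = 18
  c_2 = (-25)·(-241) + (6)·(-1003) = 7
Writing each c_i in base p = 5:
  c_1 = 18 = 3·5^0 + 3·5^1
  c_2 = 7 = 2·5^0 + 1·5^1
λ_0 = (3, 2)
λ_1 = (3, 1)

((3, 2), (3, 1))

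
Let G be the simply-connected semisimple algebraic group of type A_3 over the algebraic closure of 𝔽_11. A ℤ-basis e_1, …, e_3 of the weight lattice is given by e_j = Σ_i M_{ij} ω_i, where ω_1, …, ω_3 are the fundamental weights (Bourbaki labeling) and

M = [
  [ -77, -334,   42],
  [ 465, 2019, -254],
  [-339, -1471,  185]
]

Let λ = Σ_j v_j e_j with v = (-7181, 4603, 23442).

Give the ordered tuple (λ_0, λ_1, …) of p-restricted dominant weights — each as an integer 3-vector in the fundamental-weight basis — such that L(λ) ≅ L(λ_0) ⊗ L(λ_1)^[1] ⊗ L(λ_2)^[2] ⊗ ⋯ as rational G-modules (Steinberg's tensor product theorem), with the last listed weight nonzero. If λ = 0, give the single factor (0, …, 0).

Compute c_i = Σ_j M_{ij} v_j with v = (-7181, 4603, 23442):
  c_1 = (-77)·(-7181) + (-334)·(4603) + 42·23442 = 99
  c_2 = (465)·(-7181) + 2019·4603 + (-254)·(23442) = 24
  c_3 = (-339)·(-7181) + (-1471)·(4603) + 185·23442 = 116
Expand coordinatewise in base 11:
  c_1 = 99 = 0·11^0 + 9·11^1
  c_2 = 24 = 2·11^0 + 2·11^1
  c_3 = 116 = 6·11^0 + 10·11^1
λ_0 = (0, 2, 6)
λ_1 = (9, 2, 10)

((0, 2, 6), (9, 2, 10))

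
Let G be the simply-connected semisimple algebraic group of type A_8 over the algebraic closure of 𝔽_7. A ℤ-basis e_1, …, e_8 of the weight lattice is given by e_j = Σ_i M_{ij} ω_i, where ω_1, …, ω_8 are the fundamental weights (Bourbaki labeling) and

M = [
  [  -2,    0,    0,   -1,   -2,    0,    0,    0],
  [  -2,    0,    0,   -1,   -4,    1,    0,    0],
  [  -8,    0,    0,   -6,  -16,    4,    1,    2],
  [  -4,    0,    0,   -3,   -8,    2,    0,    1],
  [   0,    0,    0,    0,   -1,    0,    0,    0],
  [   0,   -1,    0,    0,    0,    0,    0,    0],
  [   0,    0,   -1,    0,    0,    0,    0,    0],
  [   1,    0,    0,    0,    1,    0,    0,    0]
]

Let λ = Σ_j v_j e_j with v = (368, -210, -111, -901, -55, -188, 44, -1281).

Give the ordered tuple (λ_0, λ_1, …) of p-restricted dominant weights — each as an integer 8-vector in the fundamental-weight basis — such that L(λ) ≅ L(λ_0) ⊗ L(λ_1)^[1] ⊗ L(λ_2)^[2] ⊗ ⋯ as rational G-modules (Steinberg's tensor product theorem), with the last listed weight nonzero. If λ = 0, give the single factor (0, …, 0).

((2, 1, 2, 0, 6, 0, 6, 5), (4, 0, 3, 2, 0, 2, 1, 2), (5, 4, 1, 0, 1, 4, 2, 6))

Converting to the ω-basis (c_i = row i of M dotted with v = (368, -210, -111, -901, -55, -188, 44, -1281)):
  c_1 = (-2)·(368) + (0)·(-210) + (0)·(-111) + (-1)·(-901) + (-2)·(-55) + (0)·(-188) + 0·44 + (0)·(-1281) = 275
  c_2 = (-2)·(368) + (0)·(-210) + (0)·(-111) + (-1)·(-901) + (-4)·(-55) + (1)·(-188) + 0·44 + (0)·(-1281) = 197
  c_3 = (-8)·(368) + (0)·(-210) + (0)·(-111) + (-6)·(-901) + (-16)·(-55) + (4)·(-188) + 1·44 + (2)·(-1281) = 72
  c_4 = (-4)·(368) + (0)·(-210) + (0)·(-111) + (-3)·(-901) + (-8)·(-55) + (2)·(-188) + 0·44 + (1)·(-1281) = 14
  c_5 = 0·368 + (0)·(-210) + (0)·(-111) + (0)·(-901) + (-1)·(-55) + (0)·(-188) + 0·44 + (0)·(-1281) = 55
  c_6 = 0·368 + (-1)·(-210) + (0)·(-111) + (0)·(-901) + (0)·(-55) + (0)·(-188) + 0·44 + (0)·(-1281) = 210
  c_7 = 0·368 + (0)·(-210) + (-1)·(-111) + (0)·(-901) + (0)·(-55) + (0)·(-188) + 0·44 + (0)·(-1281) = 111
  c_8 = 1·368 + (0)·(-210) + (0)·(-111) + (0)·(-901) + (1)·(-55) + (0)·(-188) + 0·44 + (0)·(-1281) = 313
p = 7; digits c_i = Σ_j d_{ij}·7^j, 0 ≤ d_{ij} < 7:
  c_1 = 275 = 2·7^0 + 4·7^1 + 5·7^2
  c_2 = 197 = 1·7^0 + 0·7^1 + 4·7^2
  c_3 = 72 = 2·7^0 + 3·7^1 + 1·7^2
  c_4 = 14 = 0·7^0 + 2·7^1
  c_5 = 55 = 6·7^0 + 0·7^1 + 1·7^2
  c_6 = 210 = 0·7^0 + 2·7^1 + 4·7^2
  c_7 = 111 = 6·7^0 + 1·7^1 + 2·7^2
  c_8 = 313 = 5·7^0 + 2·7^1 + 6·7^2
p-restricted factor λ_0 = (2, 1, 2, 0, 6, 0, 6, 5)
p-restricted factor λ_1 = (4, 0, 3, 2, 0, 2, 1, 2)
p-restricted factor λ_2 = (5, 4, 1, 0, 1, 4, 2, 6)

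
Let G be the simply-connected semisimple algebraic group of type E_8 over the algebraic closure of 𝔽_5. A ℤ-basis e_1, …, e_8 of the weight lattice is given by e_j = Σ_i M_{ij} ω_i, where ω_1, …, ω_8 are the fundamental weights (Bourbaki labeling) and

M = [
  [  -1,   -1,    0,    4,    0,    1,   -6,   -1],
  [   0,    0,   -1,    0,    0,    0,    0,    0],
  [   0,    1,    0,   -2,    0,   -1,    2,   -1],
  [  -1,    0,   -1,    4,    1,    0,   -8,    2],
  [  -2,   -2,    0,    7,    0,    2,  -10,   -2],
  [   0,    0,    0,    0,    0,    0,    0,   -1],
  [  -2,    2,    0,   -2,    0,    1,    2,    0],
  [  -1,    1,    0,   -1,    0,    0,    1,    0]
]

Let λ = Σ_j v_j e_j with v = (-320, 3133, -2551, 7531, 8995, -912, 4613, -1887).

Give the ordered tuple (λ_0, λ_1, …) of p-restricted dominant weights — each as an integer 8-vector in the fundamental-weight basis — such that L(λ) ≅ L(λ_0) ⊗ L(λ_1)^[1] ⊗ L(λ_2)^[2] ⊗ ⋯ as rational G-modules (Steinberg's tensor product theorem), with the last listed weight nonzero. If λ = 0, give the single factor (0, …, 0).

Converting to the ω-basis (c_i = row i of M dotted with v = (-320, 3133, -2551, 7531, 8995, -912, 4613, -1887)):
  c_1 = -1*-320 + -1*3133 + 0*-2551 + 4*7531 + 0*8995 + 1*-912 + -6*4613 + -1*-1887 = 608
  c_2 = 0*-320 + 0*3133 + -1*-2551 + 0*7531 + 0*8995 + 0*-912 + 0*4613 + 0*-1887 = 2551
  c_3 = 0*-320 + 1*3133 + 0*-2551 + -2*7531 + 0*8995 + -1*-912 + 2*4613 + -1*-1887 = 96
  c_4 = -1*-320 + 0*3133 + -1*-2551 + 4*7531 + 1*8995 + 0*-912 + -8*4613 + 2*-1887 = 1312
  c_5 = -2*-320 + -2*3133 + 0*-2551 + 7*7531 + 0*8995 + 2*-912 + -10*4613 + -2*-1887 = 2911
  c_6 = 0*-320 + 0*3133 + 0*-2551 + 0*7531 + 0*8995 + 0*-912 + 0*4613 + -1*-1887 = 1887
  c_7 = -2*-320 + 2*3133 + 0*-2551 + -2*7531 + 0*8995 + 1*-912 + 2*4613 + 0*-1887 = 158
  c_8 = -1*-320 + 1*3133 + 0*-2551 + -1*7531 + 0*8995 + 0*-912 + 1*4613 + 0*-1887 = 535
Expand coordinatewise in base 5:
  c_1 = 608 = 3·5^0 + 1·5^1 + 4·5^2 + 4·5^3
  c_2 = 2551 = 1·5^0 + 0·5^1 + 2·5^2 + 0·5^3 + 4·5^4
  c_3 = 96 = 1·5^0 + 4·5^1 + 3·5^2
  c_4 = 1312 = 2·5^0 + 2·5^1 + 2·5^2 + 0·5^3 + 2·5^4
  c_5 = 2911 = 1·5^0 + 2·5^1 + 1·5^2 + 3·5^3 + 4·5^4
  c_6 = 1887 = 2·5^0 + 2·5^1 + 0·5^2 + 0·5^3 + 3·5^4
  c_7 = 158 = 3·5^0 + 1·5^1 + 1·5^2 + 1·5^3
  c_8 = 535 = 0·5^0 + 2·5^1 + 1·5^2 + 4·5^3
p-restricted factor λ_0 = (3, 1, 1, 2, 1, 2, 3, 0)
p-restricted factor λ_1 = (1, 0, 4, 2, 2, 2, 1, 2)
p-restricted factor λ_2 = (4, 2, 3, 2, 1, 0, 1, 1)
p-restricted factor λ_3 = (4, 0, 0, 0, 3, 0, 1, 4)
p-restricted factor λ_4 = (0, 4, 0, 2, 4, 3, 0, 0)

((3, 1, 1, 2, 1, 2, 3, 0), (1, 0, 4, 2, 2, 2, 1, 2), (4, 2, 3, 2, 1, 0, 1, 1), (4, 0, 0, 0, 3, 0, 1, 4), (0, 4, 0, 2, 4, 3, 0, 0))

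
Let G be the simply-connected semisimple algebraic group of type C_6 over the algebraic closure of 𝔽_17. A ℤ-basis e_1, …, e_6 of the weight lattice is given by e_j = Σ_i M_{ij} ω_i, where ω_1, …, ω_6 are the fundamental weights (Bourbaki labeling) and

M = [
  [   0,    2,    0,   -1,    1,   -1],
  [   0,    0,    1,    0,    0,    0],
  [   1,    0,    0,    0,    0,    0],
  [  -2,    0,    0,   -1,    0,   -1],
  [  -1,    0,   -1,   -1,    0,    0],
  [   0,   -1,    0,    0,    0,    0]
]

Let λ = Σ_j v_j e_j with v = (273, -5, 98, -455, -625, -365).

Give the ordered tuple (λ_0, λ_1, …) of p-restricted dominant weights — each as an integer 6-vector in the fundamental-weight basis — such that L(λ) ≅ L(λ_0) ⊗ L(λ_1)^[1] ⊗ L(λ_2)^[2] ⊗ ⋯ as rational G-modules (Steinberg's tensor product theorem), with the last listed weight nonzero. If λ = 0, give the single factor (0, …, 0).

Change of basis e → ω: c = M·v where v = (273, -5, 98, -455, -625, -365):
  c_1 = 0*273 + 2*-5 + 0*98 + -1*-455 + 1*-625 + -1*-365 = 185
  c_2 = 0*273 + 0*-5 + 1*98 + 0*-455 + 0*-625 + 0*-365 = 98
  c_3 = 1*273 + 0*-5 + 0*98 + 0*-455 + 0*-625 + 0*-365 = 273
  c_4 = -2*273 + 0*-5 + 0*98 + -1*-455 + 0*-625 + -1*-365 = 274
  c_5 = -1*273 + 0*-5 + -1*98 + -1*-455 + 0*-625 + 0*-365 = 84
  c_6 = 0*273 + -1*-5 + 0*98 + 0*-455 + 0*-625 + 0*-365 = 5
Writing each c_i in base p = 17:
  c_1 = 185 = 15·17^0 + 10·17^1
  c_2 = 98 = 13·17^0 + 5·17^1
  c_3 = 273 = 1·17^0 + 16·17^1
  c_4 = 274 = 2·17^0 + 16·17^1
  c_5 = 84 = 16·17^0 + 4·17^1
  c_6 = 5 = 5·17^0
p-restricted factor λ_0 = (15, 13, 1, 2, 16, 5)
p-restricted factor λ_1 = (10, 5, 16, 16, 4, 0)

((15, 13, 1, 2, 16, 5), (10, 5, 16, 16, 4, 0))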